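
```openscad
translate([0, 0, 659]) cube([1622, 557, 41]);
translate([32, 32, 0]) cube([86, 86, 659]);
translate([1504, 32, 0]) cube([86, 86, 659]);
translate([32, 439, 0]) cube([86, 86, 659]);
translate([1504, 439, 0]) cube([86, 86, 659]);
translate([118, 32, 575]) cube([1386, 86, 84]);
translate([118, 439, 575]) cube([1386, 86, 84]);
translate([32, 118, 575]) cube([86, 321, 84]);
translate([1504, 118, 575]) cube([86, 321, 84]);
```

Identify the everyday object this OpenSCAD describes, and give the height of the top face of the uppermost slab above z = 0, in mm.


A table. The table height is 700 mm.

A 1622×557×41 slab sits at z = 659 on four 86 mm square posts — a table. The top surface is at 659 + 41 = 700 mm.


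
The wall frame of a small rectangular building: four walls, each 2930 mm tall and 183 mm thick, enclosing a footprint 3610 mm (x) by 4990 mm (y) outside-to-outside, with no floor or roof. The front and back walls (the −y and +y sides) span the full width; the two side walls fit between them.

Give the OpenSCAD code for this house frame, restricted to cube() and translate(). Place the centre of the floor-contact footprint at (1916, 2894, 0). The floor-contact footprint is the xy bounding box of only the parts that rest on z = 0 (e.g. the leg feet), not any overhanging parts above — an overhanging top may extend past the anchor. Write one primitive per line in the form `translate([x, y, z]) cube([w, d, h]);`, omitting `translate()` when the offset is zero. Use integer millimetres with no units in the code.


translate([111, 399, 0]) cube([3610, 183, 2930]);
translate([111, 5206, 0]) cube([3610, 183, 2930]);
translate([111, 582, 0]) cube([183, 4624, 2930]);
translate([3538, 582, 0]) cube([183, 4624, 2930]);


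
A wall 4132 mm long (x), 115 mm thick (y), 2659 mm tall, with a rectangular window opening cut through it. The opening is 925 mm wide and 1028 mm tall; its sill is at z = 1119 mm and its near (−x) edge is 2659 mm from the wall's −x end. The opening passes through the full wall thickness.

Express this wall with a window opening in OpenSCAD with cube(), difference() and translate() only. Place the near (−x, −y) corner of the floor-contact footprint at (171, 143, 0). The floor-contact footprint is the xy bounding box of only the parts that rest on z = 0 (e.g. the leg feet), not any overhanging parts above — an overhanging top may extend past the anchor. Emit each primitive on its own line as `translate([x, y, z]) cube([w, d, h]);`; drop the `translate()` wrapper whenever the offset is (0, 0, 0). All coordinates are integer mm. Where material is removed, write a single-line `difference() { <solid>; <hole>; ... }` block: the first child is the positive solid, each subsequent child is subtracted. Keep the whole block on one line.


difference() { translate([171, 143, 0]) cube([4132, 115, 2659]); translate([2830, 143, 1119]) cube([925, 115, 1028]); }


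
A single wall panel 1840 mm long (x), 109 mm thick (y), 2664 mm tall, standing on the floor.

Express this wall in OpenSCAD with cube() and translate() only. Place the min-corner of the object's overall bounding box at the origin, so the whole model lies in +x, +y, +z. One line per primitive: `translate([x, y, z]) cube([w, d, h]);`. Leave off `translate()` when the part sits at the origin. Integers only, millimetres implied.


cube([1840, 109, 2664]);


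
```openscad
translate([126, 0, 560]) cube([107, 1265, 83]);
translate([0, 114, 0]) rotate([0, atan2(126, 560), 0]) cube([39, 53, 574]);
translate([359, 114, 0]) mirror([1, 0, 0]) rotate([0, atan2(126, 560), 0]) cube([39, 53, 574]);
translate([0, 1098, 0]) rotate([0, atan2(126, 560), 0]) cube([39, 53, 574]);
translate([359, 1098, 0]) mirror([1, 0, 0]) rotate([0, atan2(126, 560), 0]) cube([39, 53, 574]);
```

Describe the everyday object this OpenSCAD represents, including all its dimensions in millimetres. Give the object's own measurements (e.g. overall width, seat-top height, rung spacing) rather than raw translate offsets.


A sawhorse. A 107×1265×83 mm beam (x, y, z) sits on two A-frame leg pairs. Each pair is two raked legs of 39×53 mm section (53 mm along y) splaying symmetrically in x. Each leg rises 560 mm vertically over 126 mm of horizontal reach and is 574 mm long along its own axis. Every leg's outer bottom edge rests on the floor and its outer top edge meets a bottom edge of the beam — the left legs (tilting toward +x) meet the beam's −x bottom edge, the right legs (their mirror images, tilting toward −x) meet its +x bottom edge — so the leg tops tuck under the beam, the beam's underside is 560 mm above the floor, and the feet are 359 mm apart outside-to-outside with the beam centred between them. The two leg pairs are set in 114 mm from either end of the beam.


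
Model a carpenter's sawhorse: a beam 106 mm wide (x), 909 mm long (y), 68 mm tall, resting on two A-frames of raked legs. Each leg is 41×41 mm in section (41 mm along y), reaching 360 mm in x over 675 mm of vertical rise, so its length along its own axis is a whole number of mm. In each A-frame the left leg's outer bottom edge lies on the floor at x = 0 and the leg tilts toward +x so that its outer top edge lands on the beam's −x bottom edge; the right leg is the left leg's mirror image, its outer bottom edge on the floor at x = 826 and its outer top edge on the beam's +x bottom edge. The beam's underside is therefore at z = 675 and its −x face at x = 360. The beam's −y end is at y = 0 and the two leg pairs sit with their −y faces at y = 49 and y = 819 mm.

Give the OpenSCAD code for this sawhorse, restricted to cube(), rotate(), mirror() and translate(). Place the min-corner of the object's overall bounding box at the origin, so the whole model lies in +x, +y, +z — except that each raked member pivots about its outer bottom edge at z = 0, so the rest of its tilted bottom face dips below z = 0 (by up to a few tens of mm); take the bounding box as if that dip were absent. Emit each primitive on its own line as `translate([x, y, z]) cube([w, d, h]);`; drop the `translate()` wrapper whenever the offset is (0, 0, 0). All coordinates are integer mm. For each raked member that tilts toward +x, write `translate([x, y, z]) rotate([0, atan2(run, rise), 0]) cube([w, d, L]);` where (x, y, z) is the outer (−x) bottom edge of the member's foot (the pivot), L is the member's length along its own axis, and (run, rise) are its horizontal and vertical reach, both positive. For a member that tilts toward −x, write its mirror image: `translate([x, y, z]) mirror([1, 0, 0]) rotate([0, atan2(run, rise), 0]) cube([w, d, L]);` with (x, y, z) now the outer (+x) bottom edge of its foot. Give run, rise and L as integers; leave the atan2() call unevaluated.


translate([360, 0, 675]) cube([106, 909, 68]);
translate([0, 49, 0]) rotate([0, atan2(360, 675), 0]) cube([41, 41, 765]);
translate([826, 49, 0]) mirror([1, 0, 0]) rotate([0, atan2(360, 675), 0]) cube([41, 41, 765]);
translate([0, 819, 0]) rotate([0, atan2(360, 675), 0]) cube([41, 41, 765]);
translate([826, 819, 0]) mirror([1, 0, 0]) rotate([0, atan2(360, 675), 0]) cube([41, 41, 765]);


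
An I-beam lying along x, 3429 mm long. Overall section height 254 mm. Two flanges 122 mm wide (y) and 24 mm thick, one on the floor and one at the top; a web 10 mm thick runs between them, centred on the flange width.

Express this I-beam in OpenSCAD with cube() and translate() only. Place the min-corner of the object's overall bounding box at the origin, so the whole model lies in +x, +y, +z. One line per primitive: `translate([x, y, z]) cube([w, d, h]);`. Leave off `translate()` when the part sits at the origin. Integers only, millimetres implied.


cube([3429, 122, 24]);
translate([0, 56, 24]) cube([3429, 10, 206]);
translate([0, 0, 230]) cube([3429, 122, 24]);


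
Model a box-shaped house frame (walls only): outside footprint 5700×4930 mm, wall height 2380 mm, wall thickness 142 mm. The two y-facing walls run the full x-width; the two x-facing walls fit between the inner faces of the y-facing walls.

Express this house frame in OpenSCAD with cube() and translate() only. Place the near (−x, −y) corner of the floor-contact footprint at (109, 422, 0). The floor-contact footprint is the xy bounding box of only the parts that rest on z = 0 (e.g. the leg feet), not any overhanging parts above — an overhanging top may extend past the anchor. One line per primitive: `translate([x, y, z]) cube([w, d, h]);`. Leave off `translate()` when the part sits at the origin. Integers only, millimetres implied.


translate([109, 422, 0]) cube([5700, 142, 2380]);
translate([109, 5210, 0]) cube([5700, 142, 2380]);
translate([109, 564, 0]) cube([142, 4646, 2380]);
translate([5667, 564, 0]) cube([142, 4646, 2380]);


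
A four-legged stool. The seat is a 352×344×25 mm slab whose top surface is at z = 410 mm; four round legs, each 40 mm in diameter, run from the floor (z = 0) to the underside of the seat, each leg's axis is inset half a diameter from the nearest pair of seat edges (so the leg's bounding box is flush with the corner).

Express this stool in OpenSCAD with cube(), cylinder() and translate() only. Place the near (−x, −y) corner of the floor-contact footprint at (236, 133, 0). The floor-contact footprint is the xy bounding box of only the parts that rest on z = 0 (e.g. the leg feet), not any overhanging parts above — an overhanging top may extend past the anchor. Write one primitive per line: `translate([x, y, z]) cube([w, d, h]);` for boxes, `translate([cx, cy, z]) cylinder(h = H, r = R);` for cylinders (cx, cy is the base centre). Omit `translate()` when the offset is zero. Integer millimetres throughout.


translate([236, 133, 385]) cube([352, 344, 25]);
translate([256, 153, 0]) cylinder(h = 385, r = 20);
translate([568, 153, 0]) cylinder(h = 385, r = 20);
translate([256, 457, 0]) cylinder(h = 385, r = 20);
translate([568, 457, 0]) cylinder(h = 385, r = 20);


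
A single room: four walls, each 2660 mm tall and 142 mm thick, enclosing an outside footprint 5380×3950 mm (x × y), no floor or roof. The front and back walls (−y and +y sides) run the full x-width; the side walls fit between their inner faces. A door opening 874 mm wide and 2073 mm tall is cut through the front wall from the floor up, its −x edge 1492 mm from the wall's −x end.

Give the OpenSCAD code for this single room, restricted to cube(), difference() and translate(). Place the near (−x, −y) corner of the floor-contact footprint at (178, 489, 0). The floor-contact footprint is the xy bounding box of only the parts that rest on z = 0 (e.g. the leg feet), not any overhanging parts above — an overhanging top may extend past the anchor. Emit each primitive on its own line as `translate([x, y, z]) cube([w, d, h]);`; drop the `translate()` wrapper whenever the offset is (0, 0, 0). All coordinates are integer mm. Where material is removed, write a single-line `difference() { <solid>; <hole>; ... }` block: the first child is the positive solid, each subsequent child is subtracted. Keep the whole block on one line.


difference() { translate([178, 489, 0]) cube([5380, 142, 2660]); translate([1670, 489, 0]) cube([874, 142, 2073]); }
translate([178, 4297, 0]) cube([5380, 142, 2660]);
translate([178, 631, 0]) cube([142, 3666, 2660]);
translate([5416, 631, 0]) cube([142, 3666, 2660]);


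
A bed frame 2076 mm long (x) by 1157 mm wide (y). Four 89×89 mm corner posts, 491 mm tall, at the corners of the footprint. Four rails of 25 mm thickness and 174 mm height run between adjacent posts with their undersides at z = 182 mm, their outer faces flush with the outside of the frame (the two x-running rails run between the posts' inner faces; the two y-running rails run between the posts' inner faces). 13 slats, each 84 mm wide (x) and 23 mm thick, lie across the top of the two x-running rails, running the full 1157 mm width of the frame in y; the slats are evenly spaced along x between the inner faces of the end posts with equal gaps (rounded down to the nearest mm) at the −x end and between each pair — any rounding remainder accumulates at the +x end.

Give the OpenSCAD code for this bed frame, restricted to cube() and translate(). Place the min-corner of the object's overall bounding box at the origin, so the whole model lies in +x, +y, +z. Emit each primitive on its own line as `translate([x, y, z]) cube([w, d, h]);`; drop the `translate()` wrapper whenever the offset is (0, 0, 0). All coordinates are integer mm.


cube([89, 89, 491]);
translate([0, 1068, 0]) cube([89, 89, 491]);
translate([1987, 0, 0]) cube([89, 89, 491]);
translate([1987, 1068, 0]) cube([89, 89, 491]);
translate([89, 0, 182]) cube([1898, 25, 174]);
translate([89, 1132, 182]) cube([1898, 25, 174]);
translate([0, 89, 182]) cube([25, 979, 174]);
translate([2051, 89, 182]) cube([25, 979, 174]);
translate([146, 0, 356]) cube([84, 1157, 23]);
translate([287, 0, 356]) cube([84, 1157, 23]);
translate([428, 0, 356]) cube([84, 1157, 23]);
translate([569, 0, 356]) cube([84, 1157, 23]);
translate([710, 0, 356]) cube([84, 1157, 23]);
translate([851, 0, 356]) cube([84, 1157, 23]);
translate([992, 0, 356]) cube([84, 1157, 23]);
translate([1133, 0, 356]) cube([84, 1157, 23]);
translate([1274, 0, 356]) cube([84, 1157, 23]);
translate([1415, 0, 356]) cube([84, 1157, 23]);
translate([1556, 0, 356]) cube([84, 1157, 23]);
translate([1697, 0, 356]) cube([84, 1157, 23]);
translate([1838, 0, 356]) cube([84, 1157, 23]);


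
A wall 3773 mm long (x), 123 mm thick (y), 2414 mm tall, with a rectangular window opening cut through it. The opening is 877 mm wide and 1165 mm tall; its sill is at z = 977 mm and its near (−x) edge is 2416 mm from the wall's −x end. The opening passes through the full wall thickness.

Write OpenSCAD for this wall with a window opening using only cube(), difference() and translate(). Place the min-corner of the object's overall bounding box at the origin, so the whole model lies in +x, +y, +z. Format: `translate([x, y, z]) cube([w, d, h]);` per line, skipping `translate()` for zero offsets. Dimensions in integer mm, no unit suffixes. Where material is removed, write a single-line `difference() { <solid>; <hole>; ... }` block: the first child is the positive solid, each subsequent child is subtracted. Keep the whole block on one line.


difference() { cube([3773, 123, 2414]); translate([2416, 0, 977]) cube([877, 123, 1165]); }


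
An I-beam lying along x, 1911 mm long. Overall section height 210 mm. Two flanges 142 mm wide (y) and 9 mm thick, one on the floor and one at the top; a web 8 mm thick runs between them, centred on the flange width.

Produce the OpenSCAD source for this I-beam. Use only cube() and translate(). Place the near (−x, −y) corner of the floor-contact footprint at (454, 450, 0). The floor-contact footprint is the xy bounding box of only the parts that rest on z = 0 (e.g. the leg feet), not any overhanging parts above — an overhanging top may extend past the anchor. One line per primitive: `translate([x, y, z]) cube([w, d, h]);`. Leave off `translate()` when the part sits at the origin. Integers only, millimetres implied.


translate([454, 450, 0]) cube([1911, 142, 9]);
translate([454, 517, 9]) cube([1911, 8, 192]);
translate([454, 450, 201]) cube([1911, 142, 9]);


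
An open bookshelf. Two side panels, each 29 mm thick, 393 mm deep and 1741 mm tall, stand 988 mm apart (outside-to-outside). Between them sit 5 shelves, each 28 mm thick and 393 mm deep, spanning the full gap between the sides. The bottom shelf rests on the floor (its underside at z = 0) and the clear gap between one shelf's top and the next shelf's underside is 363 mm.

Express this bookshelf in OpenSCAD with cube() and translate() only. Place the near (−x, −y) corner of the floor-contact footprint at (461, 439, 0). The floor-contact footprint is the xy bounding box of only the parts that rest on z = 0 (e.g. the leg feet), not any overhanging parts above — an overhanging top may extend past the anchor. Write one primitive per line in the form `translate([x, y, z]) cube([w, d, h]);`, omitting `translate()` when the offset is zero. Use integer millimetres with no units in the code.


translate([461, 439, 0]) cube([29, 393, 1741]);
translate([1420, 439, 0]) cube([29, 393, 1741]);
translate([490, 439, 0]) cube([930, 393, 28]);
translate([490, 439, 391]) cube([930, 393, 28]);
translate([490, 439, 782]) cube([930, 393, 28]);
translate([490, 439, 1173]) cube([930, 393, 28]);
translate([490, 439, 1564]) cube([930, 393, 28]);


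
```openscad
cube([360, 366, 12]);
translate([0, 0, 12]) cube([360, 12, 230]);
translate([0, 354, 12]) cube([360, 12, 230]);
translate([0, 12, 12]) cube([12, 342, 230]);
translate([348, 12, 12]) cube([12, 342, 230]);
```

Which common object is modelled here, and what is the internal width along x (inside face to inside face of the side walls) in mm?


An open box. The internal width is 336 mm.

A 360×366 base slab with four walls standing on it — an open box. The base is 360 mm wide and the walls are 12 mm thick, so the internal width is 360 − 2 × 12 = 336 mm.


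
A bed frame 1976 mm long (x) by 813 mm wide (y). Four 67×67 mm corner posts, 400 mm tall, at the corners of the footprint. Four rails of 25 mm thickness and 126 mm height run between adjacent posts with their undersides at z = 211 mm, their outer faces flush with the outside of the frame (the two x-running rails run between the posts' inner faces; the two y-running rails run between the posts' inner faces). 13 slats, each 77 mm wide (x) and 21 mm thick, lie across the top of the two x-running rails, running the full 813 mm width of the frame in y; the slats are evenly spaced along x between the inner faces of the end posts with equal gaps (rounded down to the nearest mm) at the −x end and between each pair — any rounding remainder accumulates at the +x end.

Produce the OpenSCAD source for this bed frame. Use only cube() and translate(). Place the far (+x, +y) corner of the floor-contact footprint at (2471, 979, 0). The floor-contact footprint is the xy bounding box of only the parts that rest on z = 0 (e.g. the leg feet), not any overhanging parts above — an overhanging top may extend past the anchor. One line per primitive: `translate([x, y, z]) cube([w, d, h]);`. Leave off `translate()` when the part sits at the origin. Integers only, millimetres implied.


translate([495, 166, 0]) cube([67, 67, 400]);
translate([495, 912, 0]) cube([67, 67, 400]);
translate([2404, 166, 0]) cube([67, 67, 400]);
translate([2404, 912, 0]) cube([67, 67, 400]);
translate([562, 166, 211]) cube([1842, 25, 126]);
translate([562, 954, 211]) cube([1842, 25, 126]);
translate([495, 233, 211]) cube([25, 679, 126]);
translate([2446, 233, 211]) cube([25, 679, 126]);
translate([622, 166, 337]) cube([77, 813, 21]);
translate([759, 166, 337]) cube([77, 813, 21]);
translate([896, 166, 337]) cube([77, 813, 21]);
translate([1033, 166, 337]) cube([77, 813, 21]);
translate([1170, 166, 337]) cube([77, 813, 21]);
translate([1307, 166, 337]) cube([77, 813, 21]);
translate([1444, 166, 337]) cube([77, 813, 21]);
translate([1581, 166, 337]) cube([77, 813, 21]);
translate([1718, 166, 337]) cube([77, 813, 21]);
translate([1855, 166, 337]) cube([77, 813, 21]);
translate([1992, 166, 337]) cube([77, 813, 21]);
translate([2129, 166, 337]) cube([77, 813, 21]);
translate([2266, 166, 337]) cube([77, 813, 21]);


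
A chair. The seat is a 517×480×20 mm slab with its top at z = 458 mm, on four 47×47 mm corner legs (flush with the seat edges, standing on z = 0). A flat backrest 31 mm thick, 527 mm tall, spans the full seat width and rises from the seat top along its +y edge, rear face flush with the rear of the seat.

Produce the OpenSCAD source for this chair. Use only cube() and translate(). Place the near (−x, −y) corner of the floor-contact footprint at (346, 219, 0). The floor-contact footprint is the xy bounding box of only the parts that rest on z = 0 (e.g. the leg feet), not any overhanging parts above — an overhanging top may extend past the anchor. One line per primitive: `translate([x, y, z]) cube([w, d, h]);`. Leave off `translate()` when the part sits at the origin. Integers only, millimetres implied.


translate([346, 219, 438]) cube([517, 480, 20]);
translate([346, 219, 0]) cube([47, 47, 438]);
translate([816, 219, 0]) cube([47, 47, 438]);
translate([346, 652, 0]) cube([47, 47, 438]);
translate([816, 652, 0]) cube([47, 47, 438]);
translate([346, 668, 458]) cube([517, 31, 527]);


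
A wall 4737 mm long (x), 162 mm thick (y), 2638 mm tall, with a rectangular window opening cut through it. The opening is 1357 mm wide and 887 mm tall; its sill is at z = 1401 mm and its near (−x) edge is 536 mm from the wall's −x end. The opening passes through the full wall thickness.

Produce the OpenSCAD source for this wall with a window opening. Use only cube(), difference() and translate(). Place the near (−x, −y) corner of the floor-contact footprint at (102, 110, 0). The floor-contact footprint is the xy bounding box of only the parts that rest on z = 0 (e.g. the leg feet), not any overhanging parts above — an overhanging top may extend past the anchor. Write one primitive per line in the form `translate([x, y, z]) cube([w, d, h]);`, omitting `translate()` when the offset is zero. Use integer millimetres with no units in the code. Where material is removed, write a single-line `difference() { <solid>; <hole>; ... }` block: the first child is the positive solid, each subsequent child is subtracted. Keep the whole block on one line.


difference() { translate([102, 110, 0]) cube([4737, 162, 2638]); translate([638, 110, 1401]) cube([1357, 162, 887]); }


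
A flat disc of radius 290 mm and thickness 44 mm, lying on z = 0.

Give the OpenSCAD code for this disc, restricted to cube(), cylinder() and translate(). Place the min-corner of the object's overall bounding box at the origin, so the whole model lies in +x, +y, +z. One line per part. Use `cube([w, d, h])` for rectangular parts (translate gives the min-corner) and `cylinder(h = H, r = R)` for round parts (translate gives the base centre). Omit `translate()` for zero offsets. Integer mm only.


translate([290, 290, 0]) cylinder(h = 44, r = 290);


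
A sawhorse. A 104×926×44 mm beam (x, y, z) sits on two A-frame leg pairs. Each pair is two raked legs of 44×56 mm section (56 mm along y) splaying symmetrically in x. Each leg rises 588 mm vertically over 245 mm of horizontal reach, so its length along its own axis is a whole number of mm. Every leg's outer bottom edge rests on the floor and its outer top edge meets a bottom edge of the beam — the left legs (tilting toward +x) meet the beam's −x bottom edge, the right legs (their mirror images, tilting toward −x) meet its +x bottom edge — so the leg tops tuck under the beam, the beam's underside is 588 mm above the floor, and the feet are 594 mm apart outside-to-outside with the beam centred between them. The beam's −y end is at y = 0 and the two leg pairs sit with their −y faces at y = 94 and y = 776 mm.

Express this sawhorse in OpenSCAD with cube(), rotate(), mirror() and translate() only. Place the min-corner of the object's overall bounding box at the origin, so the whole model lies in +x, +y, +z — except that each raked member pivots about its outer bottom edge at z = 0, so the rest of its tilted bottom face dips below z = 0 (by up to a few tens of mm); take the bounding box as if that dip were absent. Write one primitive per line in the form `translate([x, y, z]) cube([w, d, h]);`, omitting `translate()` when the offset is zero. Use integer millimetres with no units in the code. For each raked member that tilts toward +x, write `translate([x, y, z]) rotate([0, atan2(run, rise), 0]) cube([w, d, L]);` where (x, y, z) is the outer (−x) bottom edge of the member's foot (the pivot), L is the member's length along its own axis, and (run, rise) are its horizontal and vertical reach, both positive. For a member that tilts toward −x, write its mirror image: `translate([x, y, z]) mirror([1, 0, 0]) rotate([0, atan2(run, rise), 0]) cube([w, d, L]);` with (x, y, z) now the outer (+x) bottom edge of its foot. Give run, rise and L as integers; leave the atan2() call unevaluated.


// leg length = √(245² + 588²) = 637
// right-leg outer foot x = 2·245 + 104 = 594
// beam min-corner = (245, 0, 588)
translate([245, 0, 588]) cube([104, 926, 44]);
translate([0, 94, 0]) rotate([0, atan2(245, 588), 0]) cube([44, 56, 637]);
translate([594, 94, 0]) mirror([1, 0, 0]) rotate([0, atan2(245, 588), 0]) cube([44, 56, 637]);
translate([0, 776, 0]) rotate([0, atan2(245, 588), 0]) cube([44, 56, 637]);
translate([594, 776, 0]) mirror([1, 0, 0]) rotate([0, atan2(245, 588), 0]) cube([44, 56, 637]);


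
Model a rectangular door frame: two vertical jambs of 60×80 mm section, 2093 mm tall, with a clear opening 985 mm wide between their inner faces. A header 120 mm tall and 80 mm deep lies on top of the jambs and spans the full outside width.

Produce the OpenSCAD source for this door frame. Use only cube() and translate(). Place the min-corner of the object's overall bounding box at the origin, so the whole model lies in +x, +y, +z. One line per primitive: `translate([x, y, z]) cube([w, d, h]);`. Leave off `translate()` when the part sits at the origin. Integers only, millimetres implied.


cube([60, 80, 2093]);
translate([1045, 0, 0]) cube([60, 80, 2093]);
translate([0, 0, 2093]) cube([1105, 80, 120]);


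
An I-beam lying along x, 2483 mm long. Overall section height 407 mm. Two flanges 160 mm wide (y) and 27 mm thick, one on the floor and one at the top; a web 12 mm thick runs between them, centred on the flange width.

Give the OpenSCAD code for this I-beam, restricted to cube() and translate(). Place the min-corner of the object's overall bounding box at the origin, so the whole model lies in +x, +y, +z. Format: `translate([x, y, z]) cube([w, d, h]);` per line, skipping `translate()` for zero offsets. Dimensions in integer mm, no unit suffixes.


cube([2483, 160, 27]);
translate([0, 74, 27]) cube([2483, 12, 353]);
translate([0, 0, 380]) cube([2483, 160, 27]);


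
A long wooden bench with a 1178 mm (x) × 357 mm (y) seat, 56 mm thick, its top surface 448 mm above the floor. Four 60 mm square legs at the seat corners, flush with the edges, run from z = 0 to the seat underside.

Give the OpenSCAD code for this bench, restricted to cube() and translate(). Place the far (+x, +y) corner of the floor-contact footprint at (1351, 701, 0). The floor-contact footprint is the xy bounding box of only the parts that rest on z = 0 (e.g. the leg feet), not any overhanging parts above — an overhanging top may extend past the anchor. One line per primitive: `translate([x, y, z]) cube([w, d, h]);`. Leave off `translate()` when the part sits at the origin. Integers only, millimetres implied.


translate([173, 344, 392]) cube([1178, 357, 56]);
translate([173, 344, 0]) cube([60, 60, 392]);
translate([173, 641, 0]) cube([60, 60, 392]);
translate([1291, 344, 0]) cube([60, 60, 392]);
translate([1291, 641, 0]) cube([60, 60, 392]);


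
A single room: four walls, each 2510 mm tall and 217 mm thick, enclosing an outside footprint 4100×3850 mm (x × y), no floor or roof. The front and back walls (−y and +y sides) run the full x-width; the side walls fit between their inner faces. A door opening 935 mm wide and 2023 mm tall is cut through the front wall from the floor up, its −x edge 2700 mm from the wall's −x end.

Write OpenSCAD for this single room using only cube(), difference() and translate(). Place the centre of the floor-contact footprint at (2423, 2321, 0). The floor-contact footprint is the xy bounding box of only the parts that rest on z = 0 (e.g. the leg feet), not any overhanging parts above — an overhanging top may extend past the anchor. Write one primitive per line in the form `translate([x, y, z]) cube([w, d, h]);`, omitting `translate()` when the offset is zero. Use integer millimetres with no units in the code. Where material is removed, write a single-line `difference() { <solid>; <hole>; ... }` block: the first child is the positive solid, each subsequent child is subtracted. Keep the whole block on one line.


difference() { translate([373, 396, 0]) cube([4100, 217, 2510]); translate([3073, 396, 0]) cube([935, 217, 2023]); }
translate([373, 4029, 0]) cube([4100, 217, 2510]);
translate([373, 613, 0]) cube([217, 3416, 2510]);
translate([4256, 613, 0]) cube([217, 3416, 2510]);


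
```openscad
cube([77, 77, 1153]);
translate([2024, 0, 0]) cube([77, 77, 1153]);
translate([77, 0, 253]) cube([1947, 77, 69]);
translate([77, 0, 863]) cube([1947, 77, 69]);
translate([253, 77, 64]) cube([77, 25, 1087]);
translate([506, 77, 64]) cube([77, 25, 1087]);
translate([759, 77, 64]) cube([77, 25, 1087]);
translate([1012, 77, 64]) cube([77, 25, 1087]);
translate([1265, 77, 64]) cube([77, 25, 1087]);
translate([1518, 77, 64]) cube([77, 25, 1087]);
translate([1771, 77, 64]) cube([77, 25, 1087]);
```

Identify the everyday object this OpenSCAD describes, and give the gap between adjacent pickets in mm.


A fence section. The picket gap is 176 mm.

Two posts, two rails, 7 pickets — a fence section. Span 1947 mm holds 7 pickets of 77 mm with 8 equal gaps: ⌊(1947 − 7·77) / 8⌋ = 176 mm.


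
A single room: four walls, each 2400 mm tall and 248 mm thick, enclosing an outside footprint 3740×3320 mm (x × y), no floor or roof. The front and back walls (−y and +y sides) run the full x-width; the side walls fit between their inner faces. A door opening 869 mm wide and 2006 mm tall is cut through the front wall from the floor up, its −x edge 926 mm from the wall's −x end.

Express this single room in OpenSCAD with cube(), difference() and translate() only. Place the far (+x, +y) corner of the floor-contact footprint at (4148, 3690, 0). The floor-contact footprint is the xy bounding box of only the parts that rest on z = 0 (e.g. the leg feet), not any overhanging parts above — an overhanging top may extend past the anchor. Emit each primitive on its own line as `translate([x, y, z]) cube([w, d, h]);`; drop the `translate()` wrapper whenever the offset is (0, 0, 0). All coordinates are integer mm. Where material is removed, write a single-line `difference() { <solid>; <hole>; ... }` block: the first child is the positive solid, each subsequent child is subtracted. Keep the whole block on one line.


difference() { translate([408, 370, 0]) cube([3740, 248, 2400]); translate([1334, 370, 0]) cube([869, 248, 2006]); }
translate([408, 3442, 0]) cube([3740, 248, 2400]);
translate([408, 618, 0]) cube([248, 2824, 2400]);
translate([3900, 618, 0]) cube([248, 2824, 2400]);


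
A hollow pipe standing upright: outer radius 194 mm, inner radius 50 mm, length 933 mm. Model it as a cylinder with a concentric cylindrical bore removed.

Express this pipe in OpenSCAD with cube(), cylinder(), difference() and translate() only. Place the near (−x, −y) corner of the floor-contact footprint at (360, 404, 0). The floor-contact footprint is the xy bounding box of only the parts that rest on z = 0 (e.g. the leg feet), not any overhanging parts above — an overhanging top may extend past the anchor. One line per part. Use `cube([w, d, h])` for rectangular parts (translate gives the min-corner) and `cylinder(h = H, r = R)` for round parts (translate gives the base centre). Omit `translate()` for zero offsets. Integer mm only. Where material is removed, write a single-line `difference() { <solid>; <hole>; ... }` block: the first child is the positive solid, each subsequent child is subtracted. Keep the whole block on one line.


difference() { translate([554, 598, 0]) cylinder(h = 933, r = 194); translate([554, 598, 0]) cylinder(h = 933, r = 50); }


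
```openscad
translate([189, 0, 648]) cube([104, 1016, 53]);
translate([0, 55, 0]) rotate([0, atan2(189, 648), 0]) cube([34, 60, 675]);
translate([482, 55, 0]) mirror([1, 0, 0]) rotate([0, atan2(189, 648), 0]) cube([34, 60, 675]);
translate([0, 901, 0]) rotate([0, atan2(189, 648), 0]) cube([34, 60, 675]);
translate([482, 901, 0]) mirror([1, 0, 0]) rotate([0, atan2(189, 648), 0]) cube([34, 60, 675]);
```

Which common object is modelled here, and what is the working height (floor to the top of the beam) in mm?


A sawhorse. The overall height is 701 mm.

A beam across two mirrored pairs of raked legs — a sawhorse. The beam's underside is at z = 648 (matching the legs' vertical rise in atan2(189, 648)) and the beam is 53 mm tall, so its top is at 648 + 53 = 701 mm. The raked legs top out at the beam's underside, so that is the highest point.


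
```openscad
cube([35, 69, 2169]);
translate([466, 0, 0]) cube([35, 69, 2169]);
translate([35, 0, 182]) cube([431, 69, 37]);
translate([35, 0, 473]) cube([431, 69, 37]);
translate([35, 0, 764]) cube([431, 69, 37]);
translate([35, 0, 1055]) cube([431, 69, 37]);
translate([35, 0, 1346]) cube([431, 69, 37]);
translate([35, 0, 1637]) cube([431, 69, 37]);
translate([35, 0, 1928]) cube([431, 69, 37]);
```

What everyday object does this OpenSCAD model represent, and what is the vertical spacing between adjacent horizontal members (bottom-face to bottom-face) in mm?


A ladder. The rung spacing is 291 mm.

Two tall 35×69 posts with 7 short bars between them — a ladder. Adjacent rungs sit at z = 182 and z = 473, so the spacing is 473 − 182 = 291 mm.


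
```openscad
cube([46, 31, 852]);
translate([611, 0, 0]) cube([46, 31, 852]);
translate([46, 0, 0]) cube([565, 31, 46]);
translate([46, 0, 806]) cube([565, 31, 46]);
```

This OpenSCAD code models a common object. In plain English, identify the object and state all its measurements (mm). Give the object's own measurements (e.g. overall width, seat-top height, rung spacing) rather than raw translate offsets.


A rectangular picture frame lying in the x–z plane (depth along y). The opening is 565 mm wide (x) by 760 mm tall (z), surrounded by a border 46 mm wide on all four sides. The frame is 31 mm deep and is made of two full-height vertical stiles with two horizontal rails fitted between them.


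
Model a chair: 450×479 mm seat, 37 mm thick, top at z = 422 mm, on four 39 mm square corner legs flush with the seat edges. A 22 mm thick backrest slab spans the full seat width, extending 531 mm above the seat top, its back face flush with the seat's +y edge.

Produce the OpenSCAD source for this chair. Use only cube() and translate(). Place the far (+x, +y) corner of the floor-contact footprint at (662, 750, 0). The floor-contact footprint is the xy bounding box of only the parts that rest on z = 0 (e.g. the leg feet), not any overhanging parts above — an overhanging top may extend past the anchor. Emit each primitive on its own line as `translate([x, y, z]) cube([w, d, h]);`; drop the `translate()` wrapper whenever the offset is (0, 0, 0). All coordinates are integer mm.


translate([212, 271, 385]) cube([450, 479, 37]);
translate([212, 271, 0]) cube([39, 39, 385]);
translate([623, 271, 0]) cube([39, 39, 385]);
translate([212, 711, 0]) cube([39, 39, 385]);
translate([623, 711, 0]) cube([39, 39, 385]);
translate([212, 728, 422]) cube([450, 22, 531]);


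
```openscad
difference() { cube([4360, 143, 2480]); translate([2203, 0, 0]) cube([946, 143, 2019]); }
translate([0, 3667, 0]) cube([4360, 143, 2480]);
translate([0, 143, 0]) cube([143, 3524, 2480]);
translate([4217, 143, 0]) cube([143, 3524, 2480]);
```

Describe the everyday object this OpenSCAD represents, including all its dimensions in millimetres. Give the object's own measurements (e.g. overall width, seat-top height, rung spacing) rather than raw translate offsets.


A single room: four walls, each 2480 mm tall and 143 mm thick, enclosing an outside footprint 4360×3810 mm (x × y), no floor or roof. The front and back walls (−y and +y sides) run the full x-width; the side walls fit between their inner faces. A door opening 946 mm wide and 2019 mm tall is cut through the front wall from the floor up, its −x edge 2203 mm from the wall's −x end.


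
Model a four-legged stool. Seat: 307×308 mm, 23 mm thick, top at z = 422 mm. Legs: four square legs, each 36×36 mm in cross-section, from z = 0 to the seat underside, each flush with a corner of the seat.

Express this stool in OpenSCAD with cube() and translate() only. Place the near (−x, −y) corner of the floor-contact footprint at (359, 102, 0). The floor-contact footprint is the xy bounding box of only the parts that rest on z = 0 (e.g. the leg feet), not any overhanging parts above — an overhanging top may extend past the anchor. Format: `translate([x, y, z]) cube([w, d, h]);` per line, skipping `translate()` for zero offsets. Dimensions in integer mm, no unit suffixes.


// leg_h = 422 - 23 = 399
translate([359, 102, 399]) cube([307, 308, 23]);
translate([359, 102, 0]) cube([36, 36, 399]);
translate([630, 102, 0]) cube([36, 36, 399]);
translate([359, 374, 0]) cube([36, 36, 399]);
translate([630, 374, 0]) cube([36, 36, 399]);


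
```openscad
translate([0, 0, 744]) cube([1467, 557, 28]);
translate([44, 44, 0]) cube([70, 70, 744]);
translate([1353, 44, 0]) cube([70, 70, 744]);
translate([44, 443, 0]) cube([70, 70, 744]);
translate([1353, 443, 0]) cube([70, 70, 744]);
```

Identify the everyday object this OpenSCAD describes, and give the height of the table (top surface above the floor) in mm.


A table. The table height is 772 mm.

A 1467×557×28 slab sits at z = 744 on four 70 mm square posts — a table. The top surface is at 744 + 28 = 772 mm.


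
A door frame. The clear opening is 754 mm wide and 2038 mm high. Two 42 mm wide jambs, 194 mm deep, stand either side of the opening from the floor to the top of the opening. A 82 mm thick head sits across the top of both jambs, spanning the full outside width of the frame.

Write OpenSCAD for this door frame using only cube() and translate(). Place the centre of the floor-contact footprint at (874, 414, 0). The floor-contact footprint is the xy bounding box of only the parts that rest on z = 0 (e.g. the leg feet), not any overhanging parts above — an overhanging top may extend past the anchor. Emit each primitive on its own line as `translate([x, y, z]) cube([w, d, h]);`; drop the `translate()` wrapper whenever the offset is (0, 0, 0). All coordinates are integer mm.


translate([455, 317, 0]) cube([42, 194, 2038]);
translate([1251, 317, 0]) cube([42, 194, 2038]);
translate([455, 317, 2038]) cube([838, 194, 82]);


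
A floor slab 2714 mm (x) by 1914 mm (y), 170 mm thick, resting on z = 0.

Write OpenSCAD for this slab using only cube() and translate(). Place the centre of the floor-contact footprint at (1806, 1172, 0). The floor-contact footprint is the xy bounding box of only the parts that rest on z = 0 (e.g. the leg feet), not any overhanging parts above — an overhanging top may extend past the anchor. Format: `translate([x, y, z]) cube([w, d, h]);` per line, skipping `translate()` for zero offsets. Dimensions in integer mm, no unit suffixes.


translate([449, 215, 0]) cube([2714, 1914, 170]);


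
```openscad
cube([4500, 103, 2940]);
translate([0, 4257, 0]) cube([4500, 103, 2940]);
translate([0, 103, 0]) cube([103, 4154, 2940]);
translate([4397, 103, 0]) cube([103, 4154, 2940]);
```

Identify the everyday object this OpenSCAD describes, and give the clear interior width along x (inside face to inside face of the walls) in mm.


A house (or room) frame. The interior width is 4294 mm.

Four 2940 mm walls enclosing a rectangle with no floor or roof — a room or house frame. Outside width is 4500 mm and wall thickness is 103 mm, so the interior width is 4500 − 2 × 103 = 4294 mm.


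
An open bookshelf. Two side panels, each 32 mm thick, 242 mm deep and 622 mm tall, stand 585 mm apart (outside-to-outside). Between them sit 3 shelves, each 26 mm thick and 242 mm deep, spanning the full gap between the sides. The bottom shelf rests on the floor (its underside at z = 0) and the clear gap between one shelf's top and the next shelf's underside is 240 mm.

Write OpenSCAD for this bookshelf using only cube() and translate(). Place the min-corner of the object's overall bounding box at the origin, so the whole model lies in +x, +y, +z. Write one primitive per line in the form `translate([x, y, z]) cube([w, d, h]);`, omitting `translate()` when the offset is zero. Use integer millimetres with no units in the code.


cube([32, 242, 622]);
translate([553, 0, 0]) cube([32, 242, 622]);
translate([32, 0, 0]) cube([521, 242, 26]);
translate([32, 0, 266]) cube([521, 242, 26]);
translate([32, 0, 532]) cube([521, 242, 26]);
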